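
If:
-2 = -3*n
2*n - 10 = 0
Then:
No Solution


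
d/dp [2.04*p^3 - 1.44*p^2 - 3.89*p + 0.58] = 6.12*p^2 - 2.88*p - 3.89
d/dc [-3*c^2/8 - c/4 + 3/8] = -3*c/4 - 1/4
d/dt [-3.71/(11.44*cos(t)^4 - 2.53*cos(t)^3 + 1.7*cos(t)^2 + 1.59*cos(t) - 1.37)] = (-169.7696*cos(t)^3 + 28.1589*cos(t)^2 - 12.614*cos(t) - 5.8989)*sin(t)/(11.44*cos(t)^4 - 2.53*cos(t)^3 + 1.7*cos(t)^2 + 1.59*cos(t) - 1.37)^2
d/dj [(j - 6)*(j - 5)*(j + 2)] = 3*j^2 - 18*j + 8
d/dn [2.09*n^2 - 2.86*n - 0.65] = 4.18*n - 2.86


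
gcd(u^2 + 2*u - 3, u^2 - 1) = u - 1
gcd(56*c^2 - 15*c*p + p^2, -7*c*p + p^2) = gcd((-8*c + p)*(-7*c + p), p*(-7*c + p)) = -7*c + p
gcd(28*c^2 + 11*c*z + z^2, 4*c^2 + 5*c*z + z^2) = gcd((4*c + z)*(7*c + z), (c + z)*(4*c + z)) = 4*c + z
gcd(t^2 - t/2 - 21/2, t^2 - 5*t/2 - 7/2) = t - 7/2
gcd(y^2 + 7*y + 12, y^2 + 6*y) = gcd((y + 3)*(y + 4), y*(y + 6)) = 1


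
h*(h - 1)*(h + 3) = h^3 + 2*h^2 - 3*h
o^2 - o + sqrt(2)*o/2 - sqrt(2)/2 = (o - 1)*(o + sqrt(2)/2)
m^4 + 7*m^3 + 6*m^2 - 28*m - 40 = (m - 2)*(m + 2)^2*(m + 5)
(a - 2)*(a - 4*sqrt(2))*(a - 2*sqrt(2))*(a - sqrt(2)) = a^4 - 7*sqrt(2)*a^3 - 2*a^3 + 14*sqrt(2)*a^2 + 28*a^2 - 56*a - 16*sqrt(2)*a + 32*sqrt(2)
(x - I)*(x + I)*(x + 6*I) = x^3 + 6*I*x^2 + x + 6*I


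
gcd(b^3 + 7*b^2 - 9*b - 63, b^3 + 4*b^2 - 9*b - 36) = b^2 - 9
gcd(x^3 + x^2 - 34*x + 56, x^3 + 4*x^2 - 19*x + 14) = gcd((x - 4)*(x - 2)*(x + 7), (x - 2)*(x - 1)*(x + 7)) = x^2 + 5*x - 14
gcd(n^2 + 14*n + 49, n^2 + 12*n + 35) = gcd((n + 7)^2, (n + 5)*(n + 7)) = n + 7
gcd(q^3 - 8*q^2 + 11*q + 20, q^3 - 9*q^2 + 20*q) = q^2 - 9*q + 20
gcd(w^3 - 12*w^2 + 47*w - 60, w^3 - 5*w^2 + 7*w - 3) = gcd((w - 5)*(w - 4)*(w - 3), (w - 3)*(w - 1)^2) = w - 3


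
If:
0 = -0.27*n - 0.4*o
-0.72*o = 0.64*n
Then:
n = 0.00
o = 0.00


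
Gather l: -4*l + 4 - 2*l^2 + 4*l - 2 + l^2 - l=-l^2 - l + 2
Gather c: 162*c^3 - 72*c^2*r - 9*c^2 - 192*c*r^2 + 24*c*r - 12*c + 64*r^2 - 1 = 162*c^3 + c^2*(-72*r - 9) + c*(-192*r^2 + 24*r - 12) + 64*r^2 - 1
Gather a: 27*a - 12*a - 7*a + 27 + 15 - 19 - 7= 8*a + 16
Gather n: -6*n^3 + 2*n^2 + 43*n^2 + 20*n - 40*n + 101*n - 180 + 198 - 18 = -6*n^3 + 45*n^2 + 81*n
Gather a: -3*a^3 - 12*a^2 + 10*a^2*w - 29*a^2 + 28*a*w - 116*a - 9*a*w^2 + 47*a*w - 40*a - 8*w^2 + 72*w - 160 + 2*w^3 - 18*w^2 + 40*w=-3*a^3 + a^2*(10*w - 41) + a*(-9*w^2 + 75*w - 156) + 2*w^3 - 26*w^2 + 112*w - 160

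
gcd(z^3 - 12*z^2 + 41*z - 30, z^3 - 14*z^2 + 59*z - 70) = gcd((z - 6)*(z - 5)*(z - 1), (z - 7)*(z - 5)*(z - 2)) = z - 5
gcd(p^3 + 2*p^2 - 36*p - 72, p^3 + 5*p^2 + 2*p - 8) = p + 2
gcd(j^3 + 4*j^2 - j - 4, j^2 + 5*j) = 1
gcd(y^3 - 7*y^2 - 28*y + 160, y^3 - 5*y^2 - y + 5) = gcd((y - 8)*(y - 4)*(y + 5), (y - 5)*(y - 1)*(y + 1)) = 1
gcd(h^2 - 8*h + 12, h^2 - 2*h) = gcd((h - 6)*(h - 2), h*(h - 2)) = h - 2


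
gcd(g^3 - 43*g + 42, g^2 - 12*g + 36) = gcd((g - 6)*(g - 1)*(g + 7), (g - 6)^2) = g - 6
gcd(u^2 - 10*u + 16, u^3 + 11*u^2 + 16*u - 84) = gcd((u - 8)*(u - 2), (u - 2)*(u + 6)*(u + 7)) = u - 2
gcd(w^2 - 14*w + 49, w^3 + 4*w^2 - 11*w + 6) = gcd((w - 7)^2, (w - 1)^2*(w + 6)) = 1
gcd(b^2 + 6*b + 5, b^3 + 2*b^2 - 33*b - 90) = b + 5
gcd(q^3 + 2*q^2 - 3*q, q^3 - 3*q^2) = q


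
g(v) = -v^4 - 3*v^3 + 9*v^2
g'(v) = -4*v^3 - 9*v^2 + 18*v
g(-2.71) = 71.87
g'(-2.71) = -35.27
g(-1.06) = 12.42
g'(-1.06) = -24.43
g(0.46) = 1.57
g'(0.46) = 5.99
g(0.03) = 0.01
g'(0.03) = 0.53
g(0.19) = 0.30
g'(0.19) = 3.07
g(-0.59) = 3.63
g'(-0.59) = -12.93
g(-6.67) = -688.64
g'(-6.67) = 666.50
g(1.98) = -3.37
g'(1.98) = -30.69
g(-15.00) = -38475.00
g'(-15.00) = 11205.00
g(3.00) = -81.00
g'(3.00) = -135.00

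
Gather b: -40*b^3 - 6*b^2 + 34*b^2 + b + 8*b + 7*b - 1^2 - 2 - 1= -40*b^3 + 28*b^2 + 16*b - 4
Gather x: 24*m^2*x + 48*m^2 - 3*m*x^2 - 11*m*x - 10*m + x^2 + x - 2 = 48*m^2 - 10*m + x^2*(1 - 3*m) + x*(24*m^2 - 11*m + 1) - 2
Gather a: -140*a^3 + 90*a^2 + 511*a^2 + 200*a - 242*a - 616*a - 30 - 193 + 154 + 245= -140*a^3 + 601*a^2 - 658*a + 176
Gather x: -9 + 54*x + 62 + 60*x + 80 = 114*x + 133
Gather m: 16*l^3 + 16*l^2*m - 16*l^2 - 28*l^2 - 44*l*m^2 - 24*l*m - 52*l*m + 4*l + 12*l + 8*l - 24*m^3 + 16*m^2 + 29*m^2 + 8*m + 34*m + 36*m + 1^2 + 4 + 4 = 16*l^3 - 44*l^2 + 24*l - 24*m^3 + m^2*(45 - 44*l) + m*(16*l^2 - 76*l + 78) + 9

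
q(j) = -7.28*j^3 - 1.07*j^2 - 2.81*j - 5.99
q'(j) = -21.84*j^2 - 2.14*j - 2.81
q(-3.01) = 191.31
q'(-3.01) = -194.24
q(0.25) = -6.87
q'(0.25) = -4.71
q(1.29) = -27.02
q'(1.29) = -41.91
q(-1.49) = 19.90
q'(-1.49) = -48.11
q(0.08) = -6.23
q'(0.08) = -3.12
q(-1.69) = 30.84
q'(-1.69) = -61.57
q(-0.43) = -4.40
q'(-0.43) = -5.93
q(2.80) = -182.06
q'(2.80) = -180.03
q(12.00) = -12773.63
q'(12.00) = -3173.45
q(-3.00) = 189.37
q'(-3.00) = -192.95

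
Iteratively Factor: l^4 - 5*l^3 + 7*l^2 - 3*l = (l - 1)*(l^3 - 4*l^2 + 3*l) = l*(l - 1)*(l^2 - 4*l + 3) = l*(l - 3)*(l - 1)*(l - 1)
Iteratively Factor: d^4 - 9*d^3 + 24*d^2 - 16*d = (d - 4)*(d^3 - 5*d^2 + 4*d) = (d - 4)^2*(d^2 - d) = d*(d - 4)^2*(d - 1)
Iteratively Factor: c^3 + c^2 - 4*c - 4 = (c + 2)*(c^2 - c - 2) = (c + 1)*(c + 2)*(c - 2)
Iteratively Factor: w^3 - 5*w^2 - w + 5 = (w + 1)*(w^2 - 6*w + 5) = (w - 1)*(w + 1)*(w - 5)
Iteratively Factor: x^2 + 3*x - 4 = (x - 1)*(x + 4)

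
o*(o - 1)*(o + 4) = o^3 + 3*o^2 - 4*o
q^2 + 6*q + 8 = (q + 2)*(q + 4)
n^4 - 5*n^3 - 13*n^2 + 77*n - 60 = (n - 5)*(n - 3)*(n - 1)*(n + 4)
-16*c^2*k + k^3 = k*(-4*c + k)*(4*c + k)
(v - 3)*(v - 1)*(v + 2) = v^3 - 2*v^2 - 5*v + 6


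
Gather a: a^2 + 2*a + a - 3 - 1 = a^2 + 3*a - 4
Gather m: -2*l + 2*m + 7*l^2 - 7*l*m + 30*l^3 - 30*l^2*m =30*l^3 + 7*l^2 - 2*l + m*(-30*l^2 - 7*l + 2)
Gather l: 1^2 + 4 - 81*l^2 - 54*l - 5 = -81*l^2 - 54*l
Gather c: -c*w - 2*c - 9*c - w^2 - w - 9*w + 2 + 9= c*(-w - 11) - w^2 - 10*w + 11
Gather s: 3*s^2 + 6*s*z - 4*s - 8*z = 3*s^2 + s*(6*z - 4) - 8*z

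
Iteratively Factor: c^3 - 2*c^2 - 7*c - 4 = (c + 1)*(c^2 - 3*c - 4) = (c - 4)*(c + 1)*(c + 1)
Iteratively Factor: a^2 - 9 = (a + 3)*(a - 3)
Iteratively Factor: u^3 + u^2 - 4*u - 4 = (u + 1)*(u^2 - 4) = (u + 1)*(u + 2)*(u - 2)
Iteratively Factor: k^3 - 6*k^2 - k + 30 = (k + 2)*(k^2 - 8*k + 15) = (k - 5)*(k + 2)*(k - 3)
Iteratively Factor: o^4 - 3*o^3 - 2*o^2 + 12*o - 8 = (o - 1)*(o^3 - 2*o^2 - 4*o + 8) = (o - 2)*(o - 1)*(o^2 - 4) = (o - 2)*(o - 1)*(o + 2)*(o - 2)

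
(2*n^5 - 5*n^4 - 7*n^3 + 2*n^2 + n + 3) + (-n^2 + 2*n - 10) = 2*n^5 - 5*n^4 - 7*n^3 + n^2 + 3*n - 7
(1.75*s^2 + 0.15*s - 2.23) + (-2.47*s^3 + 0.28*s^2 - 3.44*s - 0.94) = -2.47*s^3 + 2.03*s^2 - 3.29*s - 3.17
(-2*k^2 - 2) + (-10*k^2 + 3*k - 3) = -12*k^2 + 3*k - 5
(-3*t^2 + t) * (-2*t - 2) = 6*t^3 + 4*t^2 - 2*t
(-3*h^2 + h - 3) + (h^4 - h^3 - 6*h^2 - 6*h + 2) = h^4 - h^3 - 9*h^2 - 5*h - 1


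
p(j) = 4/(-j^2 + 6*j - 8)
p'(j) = 4*(2*j - 6)/(-j^2 + 6*j - 8)^2 = 8*(j - 3)/(j^2 - 6*j + 8)^2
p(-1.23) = -0.24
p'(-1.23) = -0.12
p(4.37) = -4.56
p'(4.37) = 14.25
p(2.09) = 23.27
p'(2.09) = -246.37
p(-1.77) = -0.18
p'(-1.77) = -0.08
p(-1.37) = -0.22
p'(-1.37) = -0.11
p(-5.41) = -0.06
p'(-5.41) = -0.01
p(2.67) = 4.49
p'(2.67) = -3.32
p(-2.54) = -0.13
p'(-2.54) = -0.05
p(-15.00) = -0.01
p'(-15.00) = 0.00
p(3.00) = 4.00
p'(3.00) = 0.00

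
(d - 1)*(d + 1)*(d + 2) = d^3 + 2*d^2 - d - 2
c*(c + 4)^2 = c^3 + 8*c^2 + 16*c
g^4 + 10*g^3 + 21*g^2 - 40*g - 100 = (g - 2)*(g + 2)*(g + 5)^2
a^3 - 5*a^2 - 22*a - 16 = (a - 8)*(a + 1)*(a + 2)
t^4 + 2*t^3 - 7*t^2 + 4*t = t*(t - 1)^2*(t + 4)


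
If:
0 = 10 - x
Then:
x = 10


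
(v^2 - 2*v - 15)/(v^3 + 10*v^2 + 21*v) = (v - 5)/(v*(v + 7))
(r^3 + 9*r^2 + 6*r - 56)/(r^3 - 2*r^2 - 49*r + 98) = (r + 4)/(r - 7)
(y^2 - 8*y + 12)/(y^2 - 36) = (y - 2)/(y + 6)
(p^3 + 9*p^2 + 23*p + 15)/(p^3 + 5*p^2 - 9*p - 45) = (p + 1)/(p - 3)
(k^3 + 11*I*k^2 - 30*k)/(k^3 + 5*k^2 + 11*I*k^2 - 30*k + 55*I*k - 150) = k/(k + 5)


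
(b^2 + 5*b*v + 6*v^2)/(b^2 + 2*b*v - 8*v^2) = (b^2 + 5*b*v + 6*v^2)/(b^2 + 2*b*v - 8*v^2)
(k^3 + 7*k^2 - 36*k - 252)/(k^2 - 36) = k + 7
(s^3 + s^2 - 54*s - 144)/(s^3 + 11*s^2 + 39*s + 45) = (s^2 - 2*s - 48)/(s^2 + 8*s + 15)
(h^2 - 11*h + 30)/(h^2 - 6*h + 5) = (h - 6)/(h - 1)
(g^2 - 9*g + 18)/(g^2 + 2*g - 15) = (g - 6)/(g + 5)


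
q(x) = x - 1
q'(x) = 1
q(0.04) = -0.96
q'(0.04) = 1.00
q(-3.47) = -4.47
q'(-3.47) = 1.00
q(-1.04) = -2.04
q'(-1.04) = 1.00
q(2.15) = 1.15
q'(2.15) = 1.00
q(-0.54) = -1.54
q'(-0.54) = 1.00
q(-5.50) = -6.50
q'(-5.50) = 1.00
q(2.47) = 1.47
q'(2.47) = 1.00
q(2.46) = 1.46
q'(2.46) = 1.00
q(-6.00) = -7.00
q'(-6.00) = 1.00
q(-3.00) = -4.00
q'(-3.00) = 1.00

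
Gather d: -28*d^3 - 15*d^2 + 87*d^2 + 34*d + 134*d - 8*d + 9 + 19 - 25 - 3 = -28*d^3 + 72*d^2 + 160*d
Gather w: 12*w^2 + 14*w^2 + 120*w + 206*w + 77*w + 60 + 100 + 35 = 26*w^2 + 403*w + 195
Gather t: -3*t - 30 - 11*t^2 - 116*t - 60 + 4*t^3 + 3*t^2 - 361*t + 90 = 4*t^3 - 8*t^2 - 480*t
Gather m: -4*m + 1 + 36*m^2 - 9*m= 36*m^2 - 13*m + 1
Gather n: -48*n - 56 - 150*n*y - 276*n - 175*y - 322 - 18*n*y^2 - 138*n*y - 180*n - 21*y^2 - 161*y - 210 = n*(-18*y^2 - 288*y - 504) - 21*y^2 - 336*y - 588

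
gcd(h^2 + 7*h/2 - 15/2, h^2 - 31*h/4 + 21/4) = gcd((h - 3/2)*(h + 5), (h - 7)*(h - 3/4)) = 1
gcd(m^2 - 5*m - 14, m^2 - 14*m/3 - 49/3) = m - 7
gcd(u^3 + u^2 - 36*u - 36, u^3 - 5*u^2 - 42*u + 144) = u + 6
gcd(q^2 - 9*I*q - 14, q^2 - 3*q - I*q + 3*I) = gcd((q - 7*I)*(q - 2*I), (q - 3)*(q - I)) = 1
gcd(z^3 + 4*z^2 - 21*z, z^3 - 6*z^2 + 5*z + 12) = z - 3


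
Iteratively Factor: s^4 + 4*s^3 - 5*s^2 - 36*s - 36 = (s - 3)*(s^3 + 7*s^2 + 16*s + 12) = (s - 3)*(s + 2)*(s^2 + 5*s + 6) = (s - 3)*(s + 2)*(s + 3)*(s + 2)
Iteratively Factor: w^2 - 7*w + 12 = (w - 3)*(w - 4)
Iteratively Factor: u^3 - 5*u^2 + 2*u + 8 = (u - 2)*(u^2 - 3*u - 4) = (u - 4)*(u - 2)*(u + 1)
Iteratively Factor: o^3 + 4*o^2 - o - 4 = (o - 1)*(o^2 + 5*o + 4) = (o - 1)*(o + 1)*(o + 4)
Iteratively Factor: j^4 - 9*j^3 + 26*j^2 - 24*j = (j - 4)*(j^3 - 5*j^2 + 6*j) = (j - 4)*(j - 3)*(j^2 - 2*j) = (j - 4)*(j - 3)*(j - 2)*(j)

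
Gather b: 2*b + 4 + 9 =2*b + 13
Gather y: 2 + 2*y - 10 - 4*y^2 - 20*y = -4*y^2 - 18*y - 8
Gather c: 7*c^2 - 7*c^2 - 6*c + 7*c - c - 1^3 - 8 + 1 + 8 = 0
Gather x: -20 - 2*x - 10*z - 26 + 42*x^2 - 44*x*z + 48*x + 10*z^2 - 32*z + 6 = 42*x^2 + x*(46 - 44*z) + 10*z^2 - 42*z - 40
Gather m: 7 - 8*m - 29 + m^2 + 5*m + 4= m^2 - 3*m - 18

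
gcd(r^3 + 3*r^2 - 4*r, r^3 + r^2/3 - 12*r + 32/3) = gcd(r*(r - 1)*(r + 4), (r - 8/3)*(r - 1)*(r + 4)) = r^2 + 3*r - 4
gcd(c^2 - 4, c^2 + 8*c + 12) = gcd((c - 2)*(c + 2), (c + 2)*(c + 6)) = c + 2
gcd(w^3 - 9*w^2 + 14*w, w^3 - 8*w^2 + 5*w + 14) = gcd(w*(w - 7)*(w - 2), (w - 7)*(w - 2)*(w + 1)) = w^2 - 9*w + 14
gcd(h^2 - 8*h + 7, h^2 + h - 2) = h - 1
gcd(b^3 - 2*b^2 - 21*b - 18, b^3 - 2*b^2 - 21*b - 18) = b^3 - 2*b^2 - 21*b - 18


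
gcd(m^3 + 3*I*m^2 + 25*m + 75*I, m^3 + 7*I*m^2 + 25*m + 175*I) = m^2 + 25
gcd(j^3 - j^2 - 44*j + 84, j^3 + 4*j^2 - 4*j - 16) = j - 2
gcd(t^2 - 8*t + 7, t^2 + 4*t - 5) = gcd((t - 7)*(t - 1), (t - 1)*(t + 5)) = t - 1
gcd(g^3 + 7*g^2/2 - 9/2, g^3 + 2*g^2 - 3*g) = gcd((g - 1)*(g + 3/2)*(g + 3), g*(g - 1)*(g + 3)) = g^2 + 2*g - 3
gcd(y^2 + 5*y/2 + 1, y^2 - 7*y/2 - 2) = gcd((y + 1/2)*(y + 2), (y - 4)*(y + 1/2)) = y + 1/2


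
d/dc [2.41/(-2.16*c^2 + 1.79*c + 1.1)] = (10.4112*c - 4.3139)/(-2.16*c^2 + 1.79*c + 1.1)^2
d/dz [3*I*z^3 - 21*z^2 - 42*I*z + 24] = 9*I*z^2 - 42*z - 42*I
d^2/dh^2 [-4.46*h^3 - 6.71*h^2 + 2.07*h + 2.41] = -26.76*h - 13.42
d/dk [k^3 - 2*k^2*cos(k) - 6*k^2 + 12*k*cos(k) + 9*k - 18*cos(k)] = 2*k^2*sin(k) + 3*k^2 - 12*k*sin(k) - 4*k*cos(k) - 12*k + 18*sin(k) + 12*cos(k) + 9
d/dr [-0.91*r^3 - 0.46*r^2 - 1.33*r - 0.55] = -2.73*r^2 - 0.92*r - 1.33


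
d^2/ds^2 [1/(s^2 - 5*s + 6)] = 2*(-s^2 + 5*s + (2*s - 5)^2 - 6)/(s^2 - 5*s + 6)^3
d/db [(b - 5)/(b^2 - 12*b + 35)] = -1/(b^2 - 14*b + 49)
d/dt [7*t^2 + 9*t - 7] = 14*t + 9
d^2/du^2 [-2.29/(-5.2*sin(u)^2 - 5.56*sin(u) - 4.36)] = (-247.6864*sin(u)^4 - 198.62544*sin(u)^3 + 508.412976*sin(u)^2 + 452.764144*sin(u) + 37.746528)/(5.2*sin(u)^2 + 5.56*sin(u) + 4.36)^3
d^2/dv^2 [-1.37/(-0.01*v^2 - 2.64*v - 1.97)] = (-0.000274*v^2 - 0.072336*v + 1.37*(0.02*v + 2.64)*(0.04*v + 5.28) - 0.053978)/(0.01*v^2 + 2.64*v + 1.97)^3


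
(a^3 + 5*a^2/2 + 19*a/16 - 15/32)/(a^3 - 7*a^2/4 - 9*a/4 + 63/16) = (16*a^2 + 16*a - 5)/(2*(8*a^2 - 26*a + 21))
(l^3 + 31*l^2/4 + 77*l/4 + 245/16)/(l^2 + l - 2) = (16*l^3 + 124*l^2 + 308*l + 245)/(16*(l^2 + l - 2))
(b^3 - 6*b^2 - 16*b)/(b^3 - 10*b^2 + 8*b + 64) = b/(b - 4)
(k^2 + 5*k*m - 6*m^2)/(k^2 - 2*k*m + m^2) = (k + 6*m)/(k - m)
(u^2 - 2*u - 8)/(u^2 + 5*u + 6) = (u - 4)/(u + 3)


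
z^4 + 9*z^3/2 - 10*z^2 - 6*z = z*(z - 2)*(z + 1/2)*(z + 6)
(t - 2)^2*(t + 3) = t^3 - t^2 - 8*t + 12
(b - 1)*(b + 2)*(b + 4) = b^3 + 5*b^2 + 2*b - 8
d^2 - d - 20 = (d - 5)*(d + 4)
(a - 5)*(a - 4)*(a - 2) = a^3 - 11*a^2 + 38*a - 40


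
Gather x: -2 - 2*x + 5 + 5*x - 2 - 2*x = x + 1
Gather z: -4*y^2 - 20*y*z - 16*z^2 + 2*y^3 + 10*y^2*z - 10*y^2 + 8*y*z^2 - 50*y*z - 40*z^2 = 2*y^3 - 14*y^2 + z^2*(8*y - 56) + z*(10*y^2 - 70*y)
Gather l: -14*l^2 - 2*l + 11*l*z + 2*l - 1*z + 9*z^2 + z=-14*l^2 + 11*l*z + 9*z^2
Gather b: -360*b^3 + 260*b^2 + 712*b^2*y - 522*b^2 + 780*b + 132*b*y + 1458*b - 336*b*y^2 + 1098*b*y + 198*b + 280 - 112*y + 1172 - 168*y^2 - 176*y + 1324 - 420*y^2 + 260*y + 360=-360*b^3 + b^2*(712*y - 262) + b*(-336*y^2 + 1230*y + 2436) - 588*y^2 - 28*y + 3136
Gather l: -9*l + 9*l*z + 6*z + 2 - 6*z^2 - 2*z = l*(9*z - 9) - 6*z^2 + 4*z + 2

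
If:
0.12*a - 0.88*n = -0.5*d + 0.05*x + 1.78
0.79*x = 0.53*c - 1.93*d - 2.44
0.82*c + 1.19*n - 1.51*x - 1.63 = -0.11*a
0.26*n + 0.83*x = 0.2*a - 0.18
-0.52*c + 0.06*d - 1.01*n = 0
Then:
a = -5.67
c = 4.93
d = 0.42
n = -2.51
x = -0.80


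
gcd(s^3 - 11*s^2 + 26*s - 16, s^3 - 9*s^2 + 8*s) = s^2 - 9*s + 8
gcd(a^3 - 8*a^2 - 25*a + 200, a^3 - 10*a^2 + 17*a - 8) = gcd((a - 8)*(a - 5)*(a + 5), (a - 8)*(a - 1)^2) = a - 8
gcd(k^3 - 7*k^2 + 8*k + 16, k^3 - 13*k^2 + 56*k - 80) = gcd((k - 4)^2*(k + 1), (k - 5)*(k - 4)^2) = k^2 - 8*k + 16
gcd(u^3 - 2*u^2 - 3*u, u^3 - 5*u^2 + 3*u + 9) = u^2 - 2*u - 3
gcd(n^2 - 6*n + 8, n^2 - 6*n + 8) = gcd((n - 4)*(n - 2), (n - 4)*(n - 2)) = n^2 - 6*n + 8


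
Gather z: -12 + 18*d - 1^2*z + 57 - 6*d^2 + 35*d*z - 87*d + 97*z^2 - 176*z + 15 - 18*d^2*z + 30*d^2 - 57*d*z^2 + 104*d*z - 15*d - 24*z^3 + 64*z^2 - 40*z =24*d^2 - 84*d - 24*z^3 + z^2*(161 - 57*d) + z*(-18*d^2 + 139*d - 217) + 60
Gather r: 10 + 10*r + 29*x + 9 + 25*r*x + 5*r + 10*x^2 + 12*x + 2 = r*(25*x + 15) + 10*x^2 + 41*x + 21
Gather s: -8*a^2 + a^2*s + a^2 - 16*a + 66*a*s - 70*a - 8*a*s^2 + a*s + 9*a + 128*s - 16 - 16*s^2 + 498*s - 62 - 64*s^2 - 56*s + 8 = -7*a^2 - 77*a + s^2*(-8*a - 80) + s*(a^2 + 67*a + 570) - 70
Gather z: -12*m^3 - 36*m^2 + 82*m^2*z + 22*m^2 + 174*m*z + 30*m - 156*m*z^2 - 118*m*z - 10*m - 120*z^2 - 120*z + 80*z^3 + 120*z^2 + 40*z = -12*m^3 - 14*m^2 - 156*m*z^2 + 20*m + 80*z^3 + z*(82*m^2 + 56*m - 80)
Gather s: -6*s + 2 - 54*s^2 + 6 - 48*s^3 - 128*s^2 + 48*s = -48*s^3 - 182*s^2 + 42*s + 8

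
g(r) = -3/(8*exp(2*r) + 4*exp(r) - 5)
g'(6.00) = 0.00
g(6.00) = 0.00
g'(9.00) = 0.00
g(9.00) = 0.00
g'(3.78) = 0.00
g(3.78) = -0.00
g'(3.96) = 0.00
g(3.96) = -0.00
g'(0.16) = 0.70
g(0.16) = -0.28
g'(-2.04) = 0.13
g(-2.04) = 0.69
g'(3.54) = 0.00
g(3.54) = -0.00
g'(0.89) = 0.12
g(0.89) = -0.06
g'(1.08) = 0.08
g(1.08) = -0.04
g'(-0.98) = 2.00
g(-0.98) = 1.26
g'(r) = -3*(-16*exp(2*r) - 4*exp(r))/(8*exp(2*r) + 4*exp(r) - 5)^2 = (48*exp(r) + 12)*exp(r)/(8*exp(2*r) + 4*exp(r) - 5)^2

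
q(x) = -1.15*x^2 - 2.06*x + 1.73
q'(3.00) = -8.96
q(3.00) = -14.80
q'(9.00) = -22.76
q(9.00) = -109.96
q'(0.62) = -3.49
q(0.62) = 0.01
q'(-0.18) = -1.65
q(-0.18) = 2.06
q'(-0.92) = 0.06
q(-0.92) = 2.65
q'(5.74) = -15.26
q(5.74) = -47.98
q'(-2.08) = 2.72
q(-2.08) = 1.04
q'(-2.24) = 3.09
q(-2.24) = 0.57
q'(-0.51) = -0.89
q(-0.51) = 2.48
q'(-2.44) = 3.55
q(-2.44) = -0.09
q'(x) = -2.3*x - 2.06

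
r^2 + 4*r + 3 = (r + 1)*(r + 3)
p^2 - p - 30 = (p - 6)*(p + 5)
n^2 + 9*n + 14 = (n + 2)*(n + 7)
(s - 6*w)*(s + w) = s^2 - 5*s*w - 6*w^2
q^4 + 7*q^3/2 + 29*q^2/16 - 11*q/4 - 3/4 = (q - 3/4)*(q + 1/4)*(q + 2)^2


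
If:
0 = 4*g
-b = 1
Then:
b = -1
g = 0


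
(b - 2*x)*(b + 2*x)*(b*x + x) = b^3*x + b^2*x - 4*b*x^3 - 4*x^3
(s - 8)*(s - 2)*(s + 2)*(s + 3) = s^4 - 5*s^3 - 28*s^2 + 20*s + 96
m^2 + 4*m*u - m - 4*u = (m - 1)*(m + 4*u)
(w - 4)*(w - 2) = w^2 - 6*w + 8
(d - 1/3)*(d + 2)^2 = d^3 + 11*d^2/3 + 8*d/3 - 4/3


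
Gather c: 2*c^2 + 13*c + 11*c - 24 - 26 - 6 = 2*c^2 + 24*c - 56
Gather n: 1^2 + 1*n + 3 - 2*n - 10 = -n - 6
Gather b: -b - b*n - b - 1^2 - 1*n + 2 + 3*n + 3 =b*(-n - 2) + 2*n + 4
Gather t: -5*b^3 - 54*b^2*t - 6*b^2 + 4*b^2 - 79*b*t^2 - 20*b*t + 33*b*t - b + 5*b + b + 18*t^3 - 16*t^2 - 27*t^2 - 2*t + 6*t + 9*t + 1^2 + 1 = -5*b^3 - 2*b^2 + 5*b + 18*t^3 + t^2*(-79*b - 43) + t*(-54*b^2 + 13*b + 13) + 2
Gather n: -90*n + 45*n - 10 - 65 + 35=-45*n - 40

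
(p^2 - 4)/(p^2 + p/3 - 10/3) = 3*(p - 2)/(3*p - 5)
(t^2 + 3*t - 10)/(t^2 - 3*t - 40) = (t - 2)/(t - 8)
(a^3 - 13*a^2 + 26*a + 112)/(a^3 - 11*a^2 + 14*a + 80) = (a - 7)/(a - 5)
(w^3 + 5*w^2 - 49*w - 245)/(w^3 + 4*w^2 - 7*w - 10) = (w^2 - 49)/(w^2 - w - 2)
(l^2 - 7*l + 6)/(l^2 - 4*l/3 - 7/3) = 3*(-l^2 + 7*l - 6)/(-3*l^2 + 4*l + 7)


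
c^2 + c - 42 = (c - 6)*(c + 7)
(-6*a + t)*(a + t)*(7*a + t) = -42*a^3 - 41*a^2*t + 2*a*t^2 + t^3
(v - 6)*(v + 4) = v^2 - 2*v - 24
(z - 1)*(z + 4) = z^2 + 3*z - 4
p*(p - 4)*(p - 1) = p^3 - 5*p^2 + 4*p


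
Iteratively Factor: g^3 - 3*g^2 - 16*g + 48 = (g - 3)*(g^2 - 16) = (g - 3)*(g + 4)*(g - 4)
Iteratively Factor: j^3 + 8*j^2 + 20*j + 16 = (j + 4)*(j^2 + 4*j + 4) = (j + 2)*(j + 4)*(j + 2)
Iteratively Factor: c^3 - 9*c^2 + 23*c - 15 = (c - 3)*(c^2 - 6*c + 5) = (c - 3)*(c - 1)*(c - 5)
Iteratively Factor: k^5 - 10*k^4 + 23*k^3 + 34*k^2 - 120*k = (k - 4)*(k^4 - 6*k^3 - k^2 + 30*k) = (k - 5)*(k - 4)*(k^3 - k^2 - 6*k) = (k - 5)*(k - 4)*(k + 2)*(k^2 - 3*k) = k*(k - 5)*(k - 4)*(k + 2)*(k - 3)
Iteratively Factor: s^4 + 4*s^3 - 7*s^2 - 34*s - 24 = (s + 2)*(s^3 + 2*s^2 - 11*s - 12) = (s + 2)*(s + 4)*(s^2 - 2*s - 3) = (s + 1)*(s + 2)*(s + 4)*(s - 3)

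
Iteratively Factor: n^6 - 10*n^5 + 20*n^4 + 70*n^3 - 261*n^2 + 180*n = (n)*(n^5 - 10*n^4 + 20*n^3 + 70*n^2 - 261*n + 180) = n*(n + 3)*(n^4 - 13*n^3 + 59*n^2 - 107*n + 60) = n*(n - 5)*(n + 3)*(n^3 - 8*n^2 + 19*n - 12) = n*(n - 5)*(n - 1)*(n + 3)*(n^2 - 7*n + 12) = n*(n - 5)*(n - 4)*(n - 1)*(n + 3)*(n - 3)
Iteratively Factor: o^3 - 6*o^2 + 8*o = (o - 4)*(o^2 - 2*o) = (o - 4)*(o - 2)*(o)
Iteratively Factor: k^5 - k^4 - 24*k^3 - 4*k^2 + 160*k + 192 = (k + 2)*(k^4 - 3*k^3 - 18*k^2 + 32*k + 96) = (k - 4)*(k + 2)*(k^3 + k^2 - 14*k - 24) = (k - 4)*(k + 2)*(k + 3)*(k^2 - 2*k - 8) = (k - 4)^2*(k + 2)*(k + 3)*(k + 2)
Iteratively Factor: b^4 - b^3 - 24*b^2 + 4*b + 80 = (b + 2)*(b^3 - 3*b^2 - 18*b + 40) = (b + 2)*(b + 4)*(b^2 - 7*b + 10) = (b - 5)*(b + 2)*(b + 4)*(b - 2)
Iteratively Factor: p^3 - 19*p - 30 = (p + 2)*(p^2 - 2*p - 15) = (p + 2)*(p + 3)*(p - 5)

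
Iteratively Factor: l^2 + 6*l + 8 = (l + 2)*(l + 4)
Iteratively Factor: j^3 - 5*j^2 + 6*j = (j - 2)*(j^2 - 3*j) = j*(j - 2)*(j - 3)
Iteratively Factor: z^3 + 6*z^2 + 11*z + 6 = (z + 3)*(z^2 + 3*z + 2) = (z + 2)*(z + 3)*(z + 1)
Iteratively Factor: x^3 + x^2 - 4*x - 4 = (x + 1)*(x^2 - 4) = (x - 2)*(x + 1)*(x + 2)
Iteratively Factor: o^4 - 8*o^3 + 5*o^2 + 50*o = (o - 5)*(o^3 - 3*o^2 - 10*o) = (o - 5)^2*(o^2 + 2*o) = o*(o - 5)^2*(o + 2)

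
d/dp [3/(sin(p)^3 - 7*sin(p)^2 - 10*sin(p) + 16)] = 3*(-3*sin(p)^2 + 14*sin(p) + 10)*cos(p)/(sin(p)^3 - 7*sin(p)^2 - 10*sin(p) + 16)^2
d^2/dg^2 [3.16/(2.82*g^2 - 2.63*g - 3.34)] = (50.259168*g^2 - 46.872912*g - 3.16*(5.64*g - 2.63)*(11.28*g - 5.26) - 59.526816)/(-2.82*g^2 + 2.63*g + 3.34)^3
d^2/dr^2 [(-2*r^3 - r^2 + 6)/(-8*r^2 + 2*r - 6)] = 3*(-6*r^3 - 114*r^2 + 42*r + 25)/(64*r^6 - 48*r^5 + 156*r^4 - 73*r^3 + 117*r^2 - 27*r + 27)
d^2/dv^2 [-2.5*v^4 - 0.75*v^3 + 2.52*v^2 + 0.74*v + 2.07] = -30.0*v^2 - 4.5*v + 5.04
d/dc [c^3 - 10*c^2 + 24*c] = 3*c^2 - 20*c + 24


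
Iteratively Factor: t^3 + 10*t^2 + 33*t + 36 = (t + 3)*(t^2 + 7*t + 12) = (t + 3)*(t + 4)*(t + 3)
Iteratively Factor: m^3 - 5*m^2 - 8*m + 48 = (m + 3)*(m^2 - 8*m + 16) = (m - 4)*(m + 3)*(m - 4)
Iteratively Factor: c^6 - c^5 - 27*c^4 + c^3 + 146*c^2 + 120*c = (c + 1)*(c^5 - 2*c^4 - 25*c^3 + 26*c^2 + 120*c) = c*(c + 1)*(c^4 - 2*c^3 - 25*c^2 + 26*c + 120) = c*(c + 1)*(c + 2)*(c^3 - 4*c^2 - 17*c + 60) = c*(c + 1)*(c + 2)*(c + 4)*(c^2 - 8*c + 15) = c*(c - 3)*(c + 1)*(c + 2)*(c + 4)*(c - 5)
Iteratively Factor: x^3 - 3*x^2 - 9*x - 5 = (x - 5)*(x^2 + 2*x + 1) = (x - 5)*(x + 1)*(x + 1)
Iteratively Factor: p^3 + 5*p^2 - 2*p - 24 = (p - 2)*(p^2 + 7*p + 12) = (p - 2)*(p + 4)*(p + 3)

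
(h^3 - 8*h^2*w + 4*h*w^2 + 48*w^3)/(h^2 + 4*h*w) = (h^3 - 8*h^2*w + 4*h*w^2 + 48*w^3)/(h*(h + 4*w))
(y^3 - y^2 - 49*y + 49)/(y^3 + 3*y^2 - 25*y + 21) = (y - 7)/(y - 3)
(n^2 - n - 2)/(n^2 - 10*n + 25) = (n^2 - n - 2)/(n^2 - 10*n + 25)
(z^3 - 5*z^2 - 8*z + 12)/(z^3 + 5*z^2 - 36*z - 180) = (z^2 + z - 2)/(z^2 + 11*z + 30)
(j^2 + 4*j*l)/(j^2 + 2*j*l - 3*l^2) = j*(j + 4*l)/(j^2 + 2*j*l - 3*l^2)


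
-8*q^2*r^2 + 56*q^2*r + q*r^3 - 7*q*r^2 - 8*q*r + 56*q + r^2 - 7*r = (-8*q + r)*(r - 7)*(q*r + 1)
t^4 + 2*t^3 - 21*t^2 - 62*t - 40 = (t - 5)*(t + 1)*(t + 2)*(t + 4)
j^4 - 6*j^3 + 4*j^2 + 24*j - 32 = (j - 4)*(j - 2)^2*(j + 2)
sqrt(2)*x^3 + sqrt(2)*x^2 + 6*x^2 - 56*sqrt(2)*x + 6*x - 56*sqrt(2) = (x - 4*sqrt(2))*(x + 7*sqrt(2))*(sqrt(2)*x + sqrt(2))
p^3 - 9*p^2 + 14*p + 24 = (p - 6)*(p - 4)*(p + 1)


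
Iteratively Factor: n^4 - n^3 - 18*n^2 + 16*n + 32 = (n + 1)*(n^3 - 2*n^2 - 16*n + 32) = (n - 2)*(n + 1)*(n^2 - 16) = (n - 4)*(n - 2)*(n + 1)*(n + 4)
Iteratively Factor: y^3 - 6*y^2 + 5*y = (y)*(y^2 - 6*y + 5) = y*(y - 1)*(y - 5)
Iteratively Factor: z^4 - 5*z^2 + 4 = (z - 2)*(z^3 + 2*z^2 - z - 2) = (z - 2)*(z + 2)*(z^2 - 1) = (z - 2)*(z + 1)*(z + 2)*(z - 1)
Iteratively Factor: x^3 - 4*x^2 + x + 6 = (x - 2)*(x^2 - 2*x - 3) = (x - 3)*(x - 2)*(x + 1)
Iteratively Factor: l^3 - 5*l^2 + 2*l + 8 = (l + 1)*(l^2 - 6*l + 8) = (l - 4)*(l + 1)*(l - 2)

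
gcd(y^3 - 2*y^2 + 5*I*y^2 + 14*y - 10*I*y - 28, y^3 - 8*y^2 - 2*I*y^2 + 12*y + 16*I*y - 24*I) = y^2 + y*(-2 - 2*I) + 4*I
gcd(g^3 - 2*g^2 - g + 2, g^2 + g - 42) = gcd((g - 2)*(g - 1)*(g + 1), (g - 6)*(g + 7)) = 1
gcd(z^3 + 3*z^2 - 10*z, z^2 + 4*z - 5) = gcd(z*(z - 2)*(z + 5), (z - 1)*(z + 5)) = z + 5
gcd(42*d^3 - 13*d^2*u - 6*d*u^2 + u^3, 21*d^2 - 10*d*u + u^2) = -7*d + u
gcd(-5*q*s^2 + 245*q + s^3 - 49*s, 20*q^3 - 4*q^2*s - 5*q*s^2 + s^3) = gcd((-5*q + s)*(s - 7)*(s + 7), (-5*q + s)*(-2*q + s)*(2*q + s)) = 5*q - s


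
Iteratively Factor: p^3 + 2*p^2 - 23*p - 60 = (p + 4)*(p^2 - 2*p - 15) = (p + 3)*(p + 4)*(p - 5)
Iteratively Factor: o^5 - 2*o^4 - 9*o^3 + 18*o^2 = (o - 3)*(o^4 + o^3 - 6*o^2) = o*(o - 3)*(o^3 + o^2 - 6*o) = o^2*(o - 3)*(o^2 + o - 6) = o^2*(o - 3)*(o - 2)*(o + 3)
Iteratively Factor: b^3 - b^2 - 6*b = (b)*(b^2 - b - 6) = b*(b - 3)*(b + 2)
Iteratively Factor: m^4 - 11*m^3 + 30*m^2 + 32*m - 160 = (m - 4)*(m^3 - 7*m^2 + 2*m + 40) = (m - 5)*(m - 4)*(m^2 - 2*m - 8) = (m - 5)*(m - 4)*(m + 2)*(m - 4)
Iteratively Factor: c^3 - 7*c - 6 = (c - 3)*(c^2 + 3*c + 2) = (c - 3)*(c + 2)*(c + 1)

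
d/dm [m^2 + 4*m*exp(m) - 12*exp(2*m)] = 4*m*exp(m) + 2*m - 24*exp(2*m) + 4*exp(m)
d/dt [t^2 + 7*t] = 2*t + 7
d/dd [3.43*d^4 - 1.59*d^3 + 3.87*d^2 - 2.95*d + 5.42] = 13.72*d^3 - 4.77*d^2 + 7.74*d - 2.95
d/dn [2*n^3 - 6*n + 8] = 6*n^2 - 6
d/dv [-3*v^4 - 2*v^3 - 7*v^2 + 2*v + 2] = -12*v^3 - 6*v^2 - 14*v + 2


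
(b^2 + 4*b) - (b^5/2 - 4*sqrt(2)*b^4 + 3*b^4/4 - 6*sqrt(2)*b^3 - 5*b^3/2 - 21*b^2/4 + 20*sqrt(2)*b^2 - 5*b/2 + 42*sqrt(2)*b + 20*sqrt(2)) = -b^5/2 - 3*b^4/4 + 4*sqrt(2)*b^4 + 5*b^3/2 + 6*sqrt(2)*b^3 - 20*sqrt(2)*b^2 + 25*b^2/4 - 42*sqrt(2)*b + 13*b/2 - 20*sqrt(2)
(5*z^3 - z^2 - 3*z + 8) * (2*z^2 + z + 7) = 10*z^5 + 3*z^4 + 28*z^3 + 6*z^2 - 13*z + 56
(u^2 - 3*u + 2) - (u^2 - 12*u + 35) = 9*u - 33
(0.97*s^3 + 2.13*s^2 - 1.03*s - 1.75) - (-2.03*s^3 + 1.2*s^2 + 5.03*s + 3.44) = 3.0*s^3 + 0.93*s^2 - 6.06*s - 5.19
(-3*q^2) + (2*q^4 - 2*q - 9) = 2*q^4 - 3*q^2 - 2*q - 9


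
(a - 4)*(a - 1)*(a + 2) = a^3 - 3*a^2 - 6*a + 8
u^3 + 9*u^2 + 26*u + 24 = (u + 2)*(u + 3)*(u + 4)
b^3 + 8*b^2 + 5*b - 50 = (b - 2)*(b + 5)^2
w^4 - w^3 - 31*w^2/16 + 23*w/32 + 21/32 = (w - 7/4)*(w - 3/4)*(w + 1/2)*(w + 1)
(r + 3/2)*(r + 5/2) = r^2 + 4*r + 15/4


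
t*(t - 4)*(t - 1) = t^3 - 5*t^2 + 4*t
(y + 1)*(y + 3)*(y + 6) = y^3 + 10*y^2 + 27*y + 18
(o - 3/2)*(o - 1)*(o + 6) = o^3 + 7*o^2/2 - 27*o/2 + 9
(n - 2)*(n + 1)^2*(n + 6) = n^4 + 6*n^3 - 3*n^2 - 20*n - 12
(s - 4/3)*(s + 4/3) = s^2 - 16/9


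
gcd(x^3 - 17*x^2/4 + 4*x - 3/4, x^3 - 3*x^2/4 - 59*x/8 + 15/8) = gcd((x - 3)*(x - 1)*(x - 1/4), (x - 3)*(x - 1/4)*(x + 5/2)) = x^2 - 13*x/4 + 3/4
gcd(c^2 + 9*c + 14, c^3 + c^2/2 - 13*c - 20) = c + 2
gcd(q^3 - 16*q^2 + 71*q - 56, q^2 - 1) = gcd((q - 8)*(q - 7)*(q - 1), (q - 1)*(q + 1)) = q - 1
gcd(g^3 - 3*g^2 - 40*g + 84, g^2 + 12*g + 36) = g + 6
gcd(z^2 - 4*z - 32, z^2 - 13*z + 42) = 1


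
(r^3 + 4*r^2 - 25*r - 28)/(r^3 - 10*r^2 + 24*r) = (r^2 + 8*r + 7)/(r*(r - 6))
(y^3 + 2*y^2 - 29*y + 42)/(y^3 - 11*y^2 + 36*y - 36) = (y + 7)/(y - 6)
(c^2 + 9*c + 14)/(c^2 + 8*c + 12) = (c + 7)/(c + 6)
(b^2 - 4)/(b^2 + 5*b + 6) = (b - 2)/(b + 3)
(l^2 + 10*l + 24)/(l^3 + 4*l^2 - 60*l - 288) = (l + 4)/(l^2 - 2*l - 48)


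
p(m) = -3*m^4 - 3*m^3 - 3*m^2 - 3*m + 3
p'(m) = -12*m^3 - 9*m^2 - 6*m - 3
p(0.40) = 1.05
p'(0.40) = -7.61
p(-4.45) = -955.11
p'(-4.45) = 902.93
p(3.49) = -616.60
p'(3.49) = -643.66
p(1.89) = -71.92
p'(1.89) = -127.50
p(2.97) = -344.39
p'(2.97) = -414.58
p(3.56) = -662.92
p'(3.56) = -679.84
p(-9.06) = -18198.19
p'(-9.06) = 8236.74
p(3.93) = -952.85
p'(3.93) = -893.97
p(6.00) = -4659.00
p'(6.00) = -2955.00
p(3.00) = -357.00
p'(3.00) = -426.00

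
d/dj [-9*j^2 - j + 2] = -18*j - 1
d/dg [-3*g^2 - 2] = -6*g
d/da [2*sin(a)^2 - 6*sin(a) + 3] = 2*(2*sin(a) - 3)*cos(a)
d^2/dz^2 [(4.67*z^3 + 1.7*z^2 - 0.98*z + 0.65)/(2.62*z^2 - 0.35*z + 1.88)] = (2.1316282072803e-14*z^4 - 55.197378*z^3 - 41.90712*z^2 + 124.420116*z + 4.48325)/(17.984728*z^6 - 7.20762*z^5 + 39.678066*z^4 - 10.386635*z^3 + 28.471284*z^2 - 3.71112*z + 6.644672)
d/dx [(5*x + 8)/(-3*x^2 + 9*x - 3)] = (5*x^2 + 16*x - 29)/(3*(x^4 - 6*x^3 + 11*x^2 - 6*x + 1))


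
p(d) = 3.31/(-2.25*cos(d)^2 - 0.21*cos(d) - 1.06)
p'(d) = 3.31*(-4.5*sin(d)*cos(d) - 0.21*sin(d))/(-2.25*cos(d)^2 - 0.21*cos(d) - 1.06)^2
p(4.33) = -2.56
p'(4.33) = -2.69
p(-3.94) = -1.65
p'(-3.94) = 1.72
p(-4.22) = -2.26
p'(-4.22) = 2.61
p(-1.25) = -2.45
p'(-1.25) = 2.81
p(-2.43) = -1.51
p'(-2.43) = -1.44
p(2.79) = -1.16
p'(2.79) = 0.57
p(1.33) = -2.67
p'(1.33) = -2.69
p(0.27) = -0.99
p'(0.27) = -0.36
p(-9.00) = -1.21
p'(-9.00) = -0.71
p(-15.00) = -1.51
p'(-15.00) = -1.43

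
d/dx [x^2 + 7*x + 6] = 2*x + 7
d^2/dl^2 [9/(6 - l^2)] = 54*(-l^2 - 2)/(l^2 - 6)^3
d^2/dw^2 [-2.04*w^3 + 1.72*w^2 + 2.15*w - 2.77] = 3.44 - 12.24*w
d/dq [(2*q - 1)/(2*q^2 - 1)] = 2*(-2*q^2 + 2*q - 1)/(4*q^4 - 4*q^2 + 1)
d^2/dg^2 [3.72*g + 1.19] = 0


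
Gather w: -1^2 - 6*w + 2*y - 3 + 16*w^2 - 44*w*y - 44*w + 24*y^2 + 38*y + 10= 16*w^2 + w*(-44*y - 50) + 24*y^2 + 40*y + 6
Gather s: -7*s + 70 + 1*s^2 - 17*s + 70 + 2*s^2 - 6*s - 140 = 3*s^2 - 30*s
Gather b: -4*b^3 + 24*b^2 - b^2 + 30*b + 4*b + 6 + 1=-4*b^3 + 23*b^2 + 34*b + 7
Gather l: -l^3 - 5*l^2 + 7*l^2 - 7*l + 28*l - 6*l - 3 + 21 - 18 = -l^3 + 2*l^2 + 15*l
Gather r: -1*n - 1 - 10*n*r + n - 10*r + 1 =r*(-10*n - 10)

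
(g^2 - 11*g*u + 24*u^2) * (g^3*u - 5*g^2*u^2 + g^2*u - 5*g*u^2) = g^5*u - 16*g^4*u^2 + g^4*u + 79*g^3*u^3 - 16*g^3*u^2 - 120*g^2*u^4 + 79*g^2*u^3 - 120*g*u^4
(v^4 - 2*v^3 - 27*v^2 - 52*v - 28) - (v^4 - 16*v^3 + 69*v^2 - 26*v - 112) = 14*v^3 - 96*v^2 - 26*v + 84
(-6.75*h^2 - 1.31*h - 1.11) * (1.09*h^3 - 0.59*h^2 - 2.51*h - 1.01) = -7.3575*h^5 + 2.5546*h^4 + 16.5055*h^3 + 10.7605*h^2 + 4.1092*h + 1.1211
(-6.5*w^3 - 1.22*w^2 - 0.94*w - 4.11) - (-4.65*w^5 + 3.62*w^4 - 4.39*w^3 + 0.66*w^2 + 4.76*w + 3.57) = 4.65*w^5 - 3.62*w^4 - 2.11*w^3 - 1.88*w^2 - 5.7*w - 7.68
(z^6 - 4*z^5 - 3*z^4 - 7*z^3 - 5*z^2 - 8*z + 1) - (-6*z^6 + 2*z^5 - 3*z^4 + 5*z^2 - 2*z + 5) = 7*z^6 - 6*z^5 - 7*z^3 - 10*z^2 - 6*z - 4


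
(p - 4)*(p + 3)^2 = p^3 + 2*p^2 - 15*p - 36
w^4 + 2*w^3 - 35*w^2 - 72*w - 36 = (w - 6)*(w + 1)^2*(w + 6)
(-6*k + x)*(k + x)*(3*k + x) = -18*k^3 - 21*k^2*x - 2*k*x^2 + x^3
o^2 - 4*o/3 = o*(o - 4/3)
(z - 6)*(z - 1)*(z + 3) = z^3 - 4*z^2 - 15*z + 18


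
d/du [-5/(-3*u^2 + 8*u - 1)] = 10*(4 - 3*u)/(3*u^2 - 8*u + 1)^2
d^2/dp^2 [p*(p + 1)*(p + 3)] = 6*p + 8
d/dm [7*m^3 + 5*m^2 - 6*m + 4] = 21*m^2 + 10*m - 6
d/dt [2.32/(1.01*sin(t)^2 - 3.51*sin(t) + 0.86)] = (8.1432 - 4.6864*sin(t))*cos(t)/(1.01*sin(t)^2 - 3.51*sin(t) + 0.86)^2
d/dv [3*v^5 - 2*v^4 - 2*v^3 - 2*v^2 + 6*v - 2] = 15*v^4 - 8*v^3 - 6*v^2 - 4*v + 6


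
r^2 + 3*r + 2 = (r + 1)*(r + 2)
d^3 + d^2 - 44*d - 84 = (d - 7)*(d + 2)*(d + 6)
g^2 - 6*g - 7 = (g - 7)*(g + 1)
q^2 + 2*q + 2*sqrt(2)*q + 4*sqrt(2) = (q + 2)*(q + 2*sqrt(2))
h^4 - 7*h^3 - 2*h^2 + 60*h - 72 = (h - 6)*(h - 2)^2*(h + 3)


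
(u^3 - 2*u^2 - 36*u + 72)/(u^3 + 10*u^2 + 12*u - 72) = (u - 6)/(u + 6)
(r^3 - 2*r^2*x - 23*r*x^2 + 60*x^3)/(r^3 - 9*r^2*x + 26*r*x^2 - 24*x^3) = (-r - 5*x)/(-r + 2*x)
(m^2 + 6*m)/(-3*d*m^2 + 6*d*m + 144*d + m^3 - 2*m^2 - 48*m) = -m/(3*d*m - 24*d - m^2 + 8*m)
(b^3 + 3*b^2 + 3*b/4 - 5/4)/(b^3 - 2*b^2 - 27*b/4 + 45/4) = (2*b^2 + b - 1)/(2*b^2 - 9*b + 9)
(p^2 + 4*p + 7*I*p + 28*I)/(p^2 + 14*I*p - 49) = (p + 4)/(p + 7*I)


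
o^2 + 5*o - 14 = (o - 2)*(o + 7)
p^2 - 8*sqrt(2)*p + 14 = (p - 7*sqrt(2))*(p - sqrt(2))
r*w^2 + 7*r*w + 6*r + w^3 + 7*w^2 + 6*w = (r + w)*(w + 1)*(w + 6)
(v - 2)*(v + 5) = v^2 + 3*v - 10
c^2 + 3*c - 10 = (c - 2)*(c + 5)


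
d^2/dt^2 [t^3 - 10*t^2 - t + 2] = 6*t - 20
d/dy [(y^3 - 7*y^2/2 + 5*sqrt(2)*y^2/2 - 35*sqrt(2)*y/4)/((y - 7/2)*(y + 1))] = (y^2 + 2*y + 5*sqrt(2)/2)/(y^2 + 2*y + 1)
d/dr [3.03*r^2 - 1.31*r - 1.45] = 6.06*r - 1.31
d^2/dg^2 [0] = 0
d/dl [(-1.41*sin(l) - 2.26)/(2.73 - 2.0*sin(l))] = -8.3693*cos(l)/(2.0*sin(l) - 2.73)^2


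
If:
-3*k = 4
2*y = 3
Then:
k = -4/3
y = 3/2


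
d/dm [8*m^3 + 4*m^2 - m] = 24*m^2 + 8*m - 1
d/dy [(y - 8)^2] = 2*y - 16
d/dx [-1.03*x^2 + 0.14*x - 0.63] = 0.14 - 2.06*x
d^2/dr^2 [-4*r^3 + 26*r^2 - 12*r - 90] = 52 - 24*r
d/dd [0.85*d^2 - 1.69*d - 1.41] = 1.7*d - 1.69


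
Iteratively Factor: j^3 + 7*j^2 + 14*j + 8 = (j + 4)*(j^2 + 3*j + 2) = (j + 2)*(j + 4)*(j + 1)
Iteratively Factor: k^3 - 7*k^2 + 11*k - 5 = (k - 5)*(k^2 - 2*k + 1) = (k - 5)*(k - 1)*(k - 1)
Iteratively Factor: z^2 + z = (z)*(z + 1)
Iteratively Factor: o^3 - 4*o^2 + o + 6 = (o + 1)*(o^2 - 5*o + 6) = (o - 2)*(o + 1)*(o - 3)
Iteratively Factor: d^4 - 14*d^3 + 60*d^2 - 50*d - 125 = (d - 5)*(d^3 - 9*d^2 + 15*d + 25) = (d - 5)^2*(d^2 - 4*d - 5) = (d - 5)^3*(d + 1)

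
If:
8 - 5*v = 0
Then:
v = 8/5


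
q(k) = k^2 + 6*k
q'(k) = 2*k + 6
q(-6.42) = 2.70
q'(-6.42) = -6.84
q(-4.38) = -7.10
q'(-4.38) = -2.76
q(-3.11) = -8.99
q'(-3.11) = -0.22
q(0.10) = 0.61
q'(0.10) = 6.20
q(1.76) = 13.66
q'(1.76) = 9.52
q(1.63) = 12.44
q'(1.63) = 9.26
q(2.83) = 24.99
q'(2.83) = 11.66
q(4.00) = 40.00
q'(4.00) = 14.00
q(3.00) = 27.00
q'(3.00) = 12.00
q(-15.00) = 135.00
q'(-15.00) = -24.00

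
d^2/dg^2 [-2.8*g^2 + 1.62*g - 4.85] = -5.60000000000000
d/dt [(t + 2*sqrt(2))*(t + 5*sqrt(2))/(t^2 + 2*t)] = (-7*sqrt(2)*t^2 + 2*t^2 - 40*t - 40)/(t^2*(t^2 + 4*t + 4))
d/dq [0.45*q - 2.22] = 0.450000000000000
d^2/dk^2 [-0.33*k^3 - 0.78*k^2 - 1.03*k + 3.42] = -1.98*k - 1.56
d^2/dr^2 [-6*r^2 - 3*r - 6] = -12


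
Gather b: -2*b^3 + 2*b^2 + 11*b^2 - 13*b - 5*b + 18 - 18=-2*b^3 + 13*b^2 - 18*b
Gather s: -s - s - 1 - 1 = -2*s - 2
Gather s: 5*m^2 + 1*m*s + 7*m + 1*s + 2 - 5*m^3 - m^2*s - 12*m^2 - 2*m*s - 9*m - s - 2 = -5*m^3 - 7*m^2 - 2*m + s*(-m^2 - m)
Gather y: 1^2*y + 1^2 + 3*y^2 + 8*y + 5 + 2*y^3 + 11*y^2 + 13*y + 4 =2*y^3 + 14*y^2 + 22*y + 10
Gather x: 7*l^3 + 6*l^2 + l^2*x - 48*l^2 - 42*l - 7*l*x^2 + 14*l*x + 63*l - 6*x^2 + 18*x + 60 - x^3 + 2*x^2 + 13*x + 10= 7*l^3 - 42*l^2 + 21*l - x^3 + x^2*(-7*l - 4) + x*(l^2 + 14*l + 31) + 70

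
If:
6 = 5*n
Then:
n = 6/5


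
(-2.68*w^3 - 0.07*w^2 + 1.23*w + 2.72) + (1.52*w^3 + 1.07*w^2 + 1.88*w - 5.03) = -1.16*w^3 + 1.0*w^2 + 3.11*w - 2.31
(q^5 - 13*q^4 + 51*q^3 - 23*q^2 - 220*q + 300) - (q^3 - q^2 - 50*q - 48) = q^5 - 13*q^4 + 50*q^3 - 22*q^2 - 170*q + 348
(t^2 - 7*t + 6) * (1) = t^2 - 7*t + 6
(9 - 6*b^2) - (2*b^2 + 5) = 4 - 8*b^2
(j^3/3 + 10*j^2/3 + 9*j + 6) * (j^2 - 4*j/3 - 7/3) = j^5/3 + 26*j^4/9 + 34*j^3/9 - 124*j^2/9 - 29*j - 14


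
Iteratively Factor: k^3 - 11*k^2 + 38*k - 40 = (k - 4)*(k^2 - 7*k + 10) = (k - 4)*(k - 2)*(k - 5)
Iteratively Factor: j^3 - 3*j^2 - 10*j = (j - 5)*(j^2 + 2*j) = (j - 5)*(j + 2)*(j)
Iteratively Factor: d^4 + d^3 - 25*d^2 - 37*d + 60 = (d + 4)*(d^3 - 3*d^2 - 13*d + 15) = (d - 1)*(d + 4)*(d^2 - 2*d - 15) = (d - 5)*(d - 1)*(d + 4)*(d + 3)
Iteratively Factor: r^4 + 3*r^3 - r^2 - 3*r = (r + 1)*(r^3 + 2*r^2 - 3*r) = r*(r + 1)*(r^2 + 2*r - 3) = r*(r + 1)*(r + 3)*(r - 1)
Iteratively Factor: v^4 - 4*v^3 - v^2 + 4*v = (v - 4)*(v^3 - v) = v*(v - 4)*(v^2 - 1) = v*(v - 4)*(v - 1)*(v + 1)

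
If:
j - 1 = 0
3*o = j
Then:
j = 1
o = 1/3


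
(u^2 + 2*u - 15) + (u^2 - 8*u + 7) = 2*u^2 - 6*u - 8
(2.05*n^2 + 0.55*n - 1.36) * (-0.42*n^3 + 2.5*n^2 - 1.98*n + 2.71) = -0.861*n^5 + 4.894*n^4 - 2.1128*n^3 + 1.0665*n^2 + 4.1833*n - 3.6856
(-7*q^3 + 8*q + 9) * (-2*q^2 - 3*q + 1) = 14*q^5 + 21*q^4 - 23*q^3 - 42*q^2 - 19*q + 9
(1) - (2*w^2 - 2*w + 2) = -2*w^2 + 2*w - 1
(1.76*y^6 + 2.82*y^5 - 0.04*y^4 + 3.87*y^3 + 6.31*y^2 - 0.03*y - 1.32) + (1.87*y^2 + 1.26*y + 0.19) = 1.76*y^6 + 2.82*y^5 - 0.04*y^4 + 3.87*y^3 + 8.18*y^2 + 1.23*y - 1.13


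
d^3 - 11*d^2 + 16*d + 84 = (d - 7)*(d - 6)*(d + 2)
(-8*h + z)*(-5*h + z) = 40*h^2 - 13*h*z + z^2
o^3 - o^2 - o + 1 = (o - 1)^2*(o + 1)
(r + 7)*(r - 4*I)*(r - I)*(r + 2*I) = r^4 + 7*r^3 - 3*I*r^3 + 6*r^2 - 21*I*r^2 + 42*r - 8*I*r - 56*I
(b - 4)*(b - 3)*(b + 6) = b^3 - b^2 - 30*b + 72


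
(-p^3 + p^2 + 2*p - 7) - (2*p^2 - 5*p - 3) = -p^3 - p^2 + 7*p - 4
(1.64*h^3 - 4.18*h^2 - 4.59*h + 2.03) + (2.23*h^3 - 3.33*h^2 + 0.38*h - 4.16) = 3.87*h^3 - 7.51*h^2 - 4.21*h - 2.13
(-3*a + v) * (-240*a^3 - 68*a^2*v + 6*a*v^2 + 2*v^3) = 720*a^4 - 36*a^3*v - 86*a^2*v^2 + 2*v^4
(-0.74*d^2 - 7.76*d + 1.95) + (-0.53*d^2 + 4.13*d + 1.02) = -1.27*d^2 - 3.63*d + 2.97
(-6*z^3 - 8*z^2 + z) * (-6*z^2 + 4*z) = 36*z^5 + 24*z^4 - 38*z^3 + 4*z^2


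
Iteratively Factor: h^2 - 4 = (h + 2)*(h - 2)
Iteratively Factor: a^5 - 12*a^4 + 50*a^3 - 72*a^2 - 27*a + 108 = (a + 1)*(a^4 - 13*a^3 + 63*a^2 - 135*a + 108) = (a - 3)*(a + 1)*(a^3 - 10*a^2 + 33*a - 36) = (a - 4)*(a - 3)*(a + 1)*(a^2 - 6*a + 9) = (a - 4)*(a - 3)^2*(a + 1)*(a - 3)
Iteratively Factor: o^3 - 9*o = (o)*(o^2 - 9) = o*(o + 3)*(o - 3)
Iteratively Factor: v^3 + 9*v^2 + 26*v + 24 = (v + 3)*(v^2 + 6*v + 8) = (v + 3)*(v + 4)*(v + 2)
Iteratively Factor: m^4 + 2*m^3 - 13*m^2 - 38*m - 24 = (m + 1)*(m^3 + m^2 - 14*m - 24) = (m + 1)*(m + 2)*(m^2 - m - 12) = (m + 1)*(m + 2)*(m + 3)*(m - 4)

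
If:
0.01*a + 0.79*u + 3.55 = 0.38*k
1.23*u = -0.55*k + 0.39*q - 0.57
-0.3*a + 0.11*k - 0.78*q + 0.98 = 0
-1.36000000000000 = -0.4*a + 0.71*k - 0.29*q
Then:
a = 11.72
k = 3.56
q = -2.75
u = -2.93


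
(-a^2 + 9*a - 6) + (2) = -a^2 + 9*a - 4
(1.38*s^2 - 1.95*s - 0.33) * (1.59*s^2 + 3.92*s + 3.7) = 2.1942*s^4 + 2.3091*s^3 - 3.0627*s^2 - 8.5086*s - 1.221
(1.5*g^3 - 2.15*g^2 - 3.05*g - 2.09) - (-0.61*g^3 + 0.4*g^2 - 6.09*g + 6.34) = 2.11*g^3 - 2.55*g^2 + 3.04*g - 8.43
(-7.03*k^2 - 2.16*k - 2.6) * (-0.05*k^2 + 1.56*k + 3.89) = 0.3515*k^4 - 10.8588*k^3 - 30.5863*k^2 - 12.4584*k - 10.114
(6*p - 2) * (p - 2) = 6*p^2 - 14*p + 4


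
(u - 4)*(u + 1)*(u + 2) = u^3 - u^2 - 10*u - 8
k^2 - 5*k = k*(k - 5)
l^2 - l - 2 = (l - 2)*(l + 1)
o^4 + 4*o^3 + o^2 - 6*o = o*(o - 1)*(o + 2)*(o + 3)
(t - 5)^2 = t^2 - 10*t + 25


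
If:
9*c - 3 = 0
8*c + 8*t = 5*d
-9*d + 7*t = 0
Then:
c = 1/3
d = -56/111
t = -24/37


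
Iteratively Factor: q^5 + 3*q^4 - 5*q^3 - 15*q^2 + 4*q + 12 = (q + 1)*(q^4 + 2*q^3 - 7*q^2 - 8*q + 12) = (q + 1)*(q + 3)*(q^3 - q^2 - 4*q + 4) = (q - 1)*(q + 1)*(q + 3)*(q^2 - 4) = (q - 1)*(q + 1)*(q + 2)*(q + 3)*(q - 2)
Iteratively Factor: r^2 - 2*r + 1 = (r - 1)*(r - 1)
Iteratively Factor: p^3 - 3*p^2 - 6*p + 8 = (p - 1)*(p^2 - 2*p - 8) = (p - 1)*(p + 2)*(p - 4)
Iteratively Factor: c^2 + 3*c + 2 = (c + 1)*(c + 2)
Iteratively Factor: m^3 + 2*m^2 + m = (m + 1)*(m^2 + m) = (m + 1)^2*(m)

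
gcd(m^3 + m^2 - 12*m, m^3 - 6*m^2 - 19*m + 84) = m^2 + m - 12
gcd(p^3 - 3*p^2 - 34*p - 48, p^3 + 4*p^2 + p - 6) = p^2 + 5*p + 6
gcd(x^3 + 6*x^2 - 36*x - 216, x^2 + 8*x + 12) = x + 6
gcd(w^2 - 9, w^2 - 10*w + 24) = 1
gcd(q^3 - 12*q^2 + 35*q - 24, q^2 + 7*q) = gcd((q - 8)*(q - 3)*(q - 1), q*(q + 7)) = 1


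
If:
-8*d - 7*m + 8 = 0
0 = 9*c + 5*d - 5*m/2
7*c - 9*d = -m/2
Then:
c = 40/247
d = 44/247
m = 232/247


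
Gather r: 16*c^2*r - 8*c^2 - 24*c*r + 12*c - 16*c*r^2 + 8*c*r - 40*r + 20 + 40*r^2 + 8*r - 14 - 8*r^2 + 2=-8*c^2 + 12*c + r^2*(32 - 16*c) + r*(16*c^2 - 16*c - 32) + 8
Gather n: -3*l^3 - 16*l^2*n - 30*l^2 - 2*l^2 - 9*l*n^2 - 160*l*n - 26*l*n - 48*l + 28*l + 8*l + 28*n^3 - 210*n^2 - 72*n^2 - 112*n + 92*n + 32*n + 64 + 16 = -3*l^3 - 32*l^2 - 12*l + 28*n^3 + n^2*(-9*l - 282) + n*(-16*l^2 - 186*l + 12) + 80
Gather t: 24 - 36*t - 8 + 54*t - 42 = 18*t - 26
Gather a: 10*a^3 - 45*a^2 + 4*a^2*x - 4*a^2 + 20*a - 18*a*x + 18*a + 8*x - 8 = 10*a^3 + a^2*(4*x - 49) + a*(38 - 18*x) + 8*x - 8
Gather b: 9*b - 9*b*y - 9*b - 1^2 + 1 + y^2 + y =-9*b*y + y^2 + y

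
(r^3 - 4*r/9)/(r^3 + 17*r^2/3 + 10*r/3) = (r - 2/3)/(r + 5)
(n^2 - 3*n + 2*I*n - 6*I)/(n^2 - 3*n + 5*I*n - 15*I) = (n + 2*I)/(n + 5*I)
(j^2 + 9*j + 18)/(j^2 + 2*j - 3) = (j + 6)/(j - 1)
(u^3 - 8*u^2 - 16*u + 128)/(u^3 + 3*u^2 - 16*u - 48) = (u - 8)/(u + 3)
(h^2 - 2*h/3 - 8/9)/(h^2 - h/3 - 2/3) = (h - 4/3)/(h - 1)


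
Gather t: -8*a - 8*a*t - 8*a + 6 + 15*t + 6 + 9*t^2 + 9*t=-16*a + 9*t^2 + t*(24 - 8*a) + 12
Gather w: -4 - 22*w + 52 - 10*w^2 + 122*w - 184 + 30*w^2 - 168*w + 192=20*w^2 - 68*w + 56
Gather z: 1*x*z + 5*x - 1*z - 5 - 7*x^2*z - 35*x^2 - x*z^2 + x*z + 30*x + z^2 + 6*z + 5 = -35*x^2 + 35*x + z^2*(1 - x) + z*(-7*x^2 + 2*x + 5)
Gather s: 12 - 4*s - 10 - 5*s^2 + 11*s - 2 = -5*s^2 + 7*s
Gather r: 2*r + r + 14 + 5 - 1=3*r + 18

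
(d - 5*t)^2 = d^2 - 10*d*t + 25*t^2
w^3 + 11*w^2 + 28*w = w*(w + 4)*(w + 7)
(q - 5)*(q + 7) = q^2 + 2*q - 35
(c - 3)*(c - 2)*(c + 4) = c^3 - c^2 - 14*c + 24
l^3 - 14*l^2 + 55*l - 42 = (l - 7)*(l - 6)*(l - 1)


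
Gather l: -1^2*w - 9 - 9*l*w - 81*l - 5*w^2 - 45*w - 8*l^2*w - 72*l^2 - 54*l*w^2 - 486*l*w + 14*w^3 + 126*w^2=l^2*(-8*w - 72) + l*(-54*w^2 - 495*w - 81) + 14*w^3 + 121*w^2 - 46*w - 9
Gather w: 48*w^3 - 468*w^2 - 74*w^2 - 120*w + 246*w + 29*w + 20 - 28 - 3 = 48*w^3 - 542*w^2 + 155*w - 11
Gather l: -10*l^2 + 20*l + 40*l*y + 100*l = -10*l^2 + l*(40*y + 120)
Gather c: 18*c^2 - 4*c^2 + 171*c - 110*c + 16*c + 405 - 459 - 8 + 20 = 14*c^2 + 77*c - 42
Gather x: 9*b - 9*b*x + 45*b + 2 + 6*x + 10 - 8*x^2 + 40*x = 54*b - 8*x^2 + x*(46 - 9*b) + 12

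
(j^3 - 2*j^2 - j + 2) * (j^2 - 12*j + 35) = j^5 - 14*j^4 + 58*j^3 - 56*j^2 - 59*j + 70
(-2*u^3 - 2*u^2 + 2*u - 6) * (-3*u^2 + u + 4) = 6*u^5 + 4*u^4 - 16*u^3 + 12*u^2 + 2*u - 24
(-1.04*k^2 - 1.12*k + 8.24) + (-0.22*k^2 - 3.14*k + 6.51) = -1.26*k^2 - 4.26*k + 14.75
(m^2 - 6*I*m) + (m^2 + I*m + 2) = 2*m^2 - 5*I*m + 2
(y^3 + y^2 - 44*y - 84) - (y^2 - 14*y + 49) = y^3 - 30*y - 133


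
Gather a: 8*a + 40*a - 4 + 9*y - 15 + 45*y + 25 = 48*a + 54*y + 6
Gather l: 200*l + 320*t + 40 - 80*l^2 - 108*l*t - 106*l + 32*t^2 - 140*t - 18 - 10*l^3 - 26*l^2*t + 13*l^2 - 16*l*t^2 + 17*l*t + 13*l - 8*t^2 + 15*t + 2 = -10*l^3 + l^2*(-26*t - 67) + l*(-16*t^2 - 91*t + 107) + 24*t^2 + 195*t + 24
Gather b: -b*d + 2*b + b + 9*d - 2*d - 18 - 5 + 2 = b*(3 - d) + 7*d - 21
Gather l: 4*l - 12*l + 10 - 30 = -8*l - 20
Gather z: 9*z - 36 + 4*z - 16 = 13*z - 52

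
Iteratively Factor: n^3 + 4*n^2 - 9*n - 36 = (n - 3)*(n^2 + 7*n + 12) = (n - 3)*(n + 4)*(n + 3)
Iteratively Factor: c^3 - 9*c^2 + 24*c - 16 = (c - 1)*(c^2 - 8*c + 16) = (c - 4)*(c - 1)*(c - 4)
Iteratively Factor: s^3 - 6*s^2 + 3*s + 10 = (s - 5)*(s^2 - s - 2) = (s - 5)*(s + 1)*(s - 2)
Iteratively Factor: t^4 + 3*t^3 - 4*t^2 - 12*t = (t + 2)*(t^3 + t^2 - 6*t) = (t - 2)*(t + 2)*(t^2 + 3*t) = (t - 2)*(t + 2)*(t + 3)*(t)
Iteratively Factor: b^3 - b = (b)*(b^2 - 1) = b*(b - 1)*(b + 1)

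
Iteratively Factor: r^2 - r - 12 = (r - 4)*(r + 3)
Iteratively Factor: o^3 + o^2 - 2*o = (o - 1)*(o^2 + 2*o) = o*(o - 1)*(o + 2)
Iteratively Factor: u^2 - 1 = (u - 1)*(u + 1)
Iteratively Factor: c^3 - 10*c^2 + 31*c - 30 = (c - 5)*(c^2 - 5*c + 6) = (c - 5)*(c - 3)*(c - 2)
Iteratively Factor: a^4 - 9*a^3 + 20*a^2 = (a - 4)*(a^3 - 5*a^2) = (a - 5)*(a - 4)*(a^2) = a*(a - 5)*(a - 4)*(a)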